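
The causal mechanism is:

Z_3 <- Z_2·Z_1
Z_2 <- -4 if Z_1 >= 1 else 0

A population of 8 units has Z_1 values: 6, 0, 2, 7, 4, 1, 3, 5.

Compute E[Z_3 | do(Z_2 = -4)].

The intervention sets Z_2=-4 in all 8 units regardless of Z_1. Recomputing Z_3 per unit gives -24, 0, -8, -28, -16, -4, -12, -20; average -14.

-14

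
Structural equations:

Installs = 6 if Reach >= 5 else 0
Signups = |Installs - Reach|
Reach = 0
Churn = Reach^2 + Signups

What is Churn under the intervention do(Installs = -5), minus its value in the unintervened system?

Under do(Installs=-5), the mechanism Installs = 6 if Reach >= 5 else 0 is discarded; Installs is fixed at -5.
Signups = |Installs - Reach|  [with Installs=-5, Reach=0]  = 5
Churn = Reach^2 + Signups  [with Reach=0, Signups=5]  = 5
Without intervention: Installs = 6 if Reach >= 5 else 0  [with Reach=0]  = 0; Signups = |Installs - Reach|  [with Installs=0, Reach=0]  = 0; Churn = Reach^2 + Signups  [with Reach=0, Signups=0]  = 0.
Change = 5 − 0 = 5.

5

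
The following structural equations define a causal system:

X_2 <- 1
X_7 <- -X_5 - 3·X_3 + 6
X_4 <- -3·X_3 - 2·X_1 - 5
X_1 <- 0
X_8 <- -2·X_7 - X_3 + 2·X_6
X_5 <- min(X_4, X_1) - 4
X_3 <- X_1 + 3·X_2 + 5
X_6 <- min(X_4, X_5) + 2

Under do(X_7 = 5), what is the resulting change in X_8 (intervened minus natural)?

20

do(X_7=5) replaces the equation X_7 <- -X_5 - 3·X_3 + 6 with the constant X_7 = 5.
X_3 = X_1 + 3·X_2 + 5  [with X_1=0, X_2=1]  = 8
X_4 = -3·X_3 - 2·X_1 - 5  [with X_3=8, X_1=0]  = -29
X_5 = min(X_4, X_1) - 4  [with X_4=-29, X_1=0]  = -33
X_6 = min(X_4, X_5) + 2  [with X_4=-29, X_5=-33]  = -31
X_8 = -2·X_7 - X_3 + 2·X_6  [with X_7=5, X_3=8, X_6=-31]  = -80
Without intervention: X_3 = X_1 + 3·X_2 + 5  [with X_1=0, X_2=1]  = 8; X_4 = -3·X_3 - 2·X_1 - 5  [with X_3=8, X_1=0]  = -29; X_5 = min(X_4, X_1) - 4  [with X_4=-29, X_1=0]  = -33; X_6 = min(X_4, X_5) + 2  [with X_4=-29, X_5=-33]  = -31; X_7 = -X_5 - 3·X_3 + 6  [with X_5=-33, X_3=8]  = 15; X_8 = -2·X_7 - X_3 + 2·X_6  [with X_7=15, X_3=8, X_6=-31]  = -100.
Change = -80 − (-100) = 20.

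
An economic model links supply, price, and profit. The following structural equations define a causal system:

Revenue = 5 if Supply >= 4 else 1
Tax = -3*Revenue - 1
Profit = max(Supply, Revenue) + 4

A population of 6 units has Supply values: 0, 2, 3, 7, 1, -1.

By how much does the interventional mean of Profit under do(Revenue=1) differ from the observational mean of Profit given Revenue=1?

0.9

do(Revenue=1) breaks Revenue's dependence on Supply. With Revenue=1 fixed, Profit across the units is 5, 6, 7, 11, 5, 5, mean 6.5.
Conditioning on Revenue=1 selects the 5 unit(s) with Supply ∈ {0, 2, 3, 1, -1}. Their Profit values: 5, 6, 7, 5, 5. Mean = 5.6.
Difference = 6.5 − 5.6 = 0.9.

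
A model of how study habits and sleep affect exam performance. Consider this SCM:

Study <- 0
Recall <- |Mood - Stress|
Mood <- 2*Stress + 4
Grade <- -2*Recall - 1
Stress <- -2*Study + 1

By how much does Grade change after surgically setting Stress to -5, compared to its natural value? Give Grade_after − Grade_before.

8

do(Stress=-5) replaces the equation Stress <- -2*Study + 1 with the constant Stress = -5.
Mood = 2*Stress + 4  [with Stress=-5]  = -6
Recall = |Mood - Stress|  [with Mood=-6, Stress=-5]  = 1
Grade = -2*Recall - 1  [with Recall=1]  = -3
Without intervention: Stress = -2*Study + 1  [with Study=0]  = 1; Mood = 2*Stress + 4  [with Stress=1]  = 6; Recall = |Mood - Stress|  [with Mood=6, Stress=1]  = 5; Grade = -2*Recall - 1  [with Recall=5]  = -11.
Change = -3 − (-11) = 8.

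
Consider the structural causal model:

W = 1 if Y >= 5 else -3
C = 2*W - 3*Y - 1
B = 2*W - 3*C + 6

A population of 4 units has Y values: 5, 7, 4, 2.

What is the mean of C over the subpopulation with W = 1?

-17

E[C|W=1] averages over only the 2 units with W=1 (Y = 5, 7): C = -14, -20, mean -17.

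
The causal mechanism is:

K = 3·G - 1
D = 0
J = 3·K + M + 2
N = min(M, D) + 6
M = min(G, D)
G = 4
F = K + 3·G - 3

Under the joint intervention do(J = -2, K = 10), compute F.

19

Setting J = -2, K = 10 by intervention discards those variables' equations.
F = K + 3·G - 3  [with K=10, G=4]  = 19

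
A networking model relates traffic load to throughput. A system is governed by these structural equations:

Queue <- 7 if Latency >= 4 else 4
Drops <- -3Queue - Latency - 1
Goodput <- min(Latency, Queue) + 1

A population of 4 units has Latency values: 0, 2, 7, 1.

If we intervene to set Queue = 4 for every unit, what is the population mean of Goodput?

2.75

do(Queue=4) breaks Queue's dependence on Latency. With Queue=4 fixed, Goodput across the units is 1, 3, 5, 2, mean 2.75.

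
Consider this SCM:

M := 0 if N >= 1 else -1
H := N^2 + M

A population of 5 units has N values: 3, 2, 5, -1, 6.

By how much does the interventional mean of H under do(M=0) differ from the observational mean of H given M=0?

-3.5

Every unit gets M=0 under the intervention. H values become 9, 4, 25, 1, 36; E[H|do(M=0)] = 15.
Conditioning on M=0 selects the 4 unit(s) with N ∈ {3, 2, 5, 6}. Their H values: 9, 4, 25, 36. Mean = 18.5.
Difference = 15 − 18.5 = -3.5.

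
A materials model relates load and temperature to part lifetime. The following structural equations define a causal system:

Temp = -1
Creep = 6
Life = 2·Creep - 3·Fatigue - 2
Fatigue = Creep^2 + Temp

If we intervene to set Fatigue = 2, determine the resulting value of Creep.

6

Under do(Fatigue=2), the mechanism Fatigue = Creep^2 + Temp is discarded; Fatigue is fixed at 2.
Since Creep is not a descendant of the intervened variable, it is unaffected.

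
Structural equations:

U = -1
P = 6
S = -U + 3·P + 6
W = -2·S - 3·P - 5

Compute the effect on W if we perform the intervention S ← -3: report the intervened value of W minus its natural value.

56

The intervention breaks the incoming arrows to S: S = -U + 3·P + 6 no longer applies, and S = -3.
W = -2·S - 3·P - 5  [with S=-3, P=6]  = -17
Without intervention: S = -U + 3·P + 6  [with U=-1, P=6]  = 25; W = -2·S - 3·P - 5  [with S=25, P=6]  = -73.
Change = -17 − (-73) = 56.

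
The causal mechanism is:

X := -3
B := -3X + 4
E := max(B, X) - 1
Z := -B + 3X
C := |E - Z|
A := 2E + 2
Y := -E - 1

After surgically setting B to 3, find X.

-3

Under do(B=3), the mechanism B := -3X + 4 is discarded; B is fixed at 3.
X is not downstream of the intervention, so its value is determined by the original equations.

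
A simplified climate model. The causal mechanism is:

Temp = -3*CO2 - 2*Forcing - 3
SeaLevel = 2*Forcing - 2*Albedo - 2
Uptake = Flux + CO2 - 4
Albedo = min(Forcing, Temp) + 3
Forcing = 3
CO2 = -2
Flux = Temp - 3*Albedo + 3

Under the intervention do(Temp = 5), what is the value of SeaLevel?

-8

do(Temp=5) replaces the equation Temp = -3*CO2 - 2*Forcing - 3 with the constant Temp = 5.
Albedo = min(Forcing, Temp) + 3  [with Forcing=3, Temp=5]  = 6
SeaLevel = 2*Forcing - 2*Albedo - 2  [with Forcing=3, Albedo=6]  = -8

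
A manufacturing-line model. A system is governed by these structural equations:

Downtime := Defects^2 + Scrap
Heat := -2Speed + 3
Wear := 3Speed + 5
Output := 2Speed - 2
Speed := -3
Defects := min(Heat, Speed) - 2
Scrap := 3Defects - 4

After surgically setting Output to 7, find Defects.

do(Output=7) replaces the equation Output := 2Speed - 2 with the constant Output = 7.
No directed path runs from Output to Defects, so Defects keeps its natural value.
Heat = -2Speed + 3  [with Speed=-3]  = 9
Defects = min(Heat, Speed) - 2  [with Heat=9, Speed=-3]  = -5

-5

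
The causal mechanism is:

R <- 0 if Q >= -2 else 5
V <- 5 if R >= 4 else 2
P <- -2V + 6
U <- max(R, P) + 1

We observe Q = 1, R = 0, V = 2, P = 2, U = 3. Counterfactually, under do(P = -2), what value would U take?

1

Intervening sets P = -2 and removes its equation (P <- -2V + 6).
R = 0 if Q >= -2 else 5  [with Q=1]  = 0
U = max(R, P) + 1  [with R=0, P=-2]  = 1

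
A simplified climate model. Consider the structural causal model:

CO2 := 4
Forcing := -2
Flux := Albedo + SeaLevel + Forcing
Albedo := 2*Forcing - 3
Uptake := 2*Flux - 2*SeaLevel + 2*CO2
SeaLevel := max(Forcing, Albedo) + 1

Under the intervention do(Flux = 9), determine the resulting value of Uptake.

The intervention breaks the incoming arrows to Flux: Flux := Albedo + SeaLevel + Forcing no longer applies, and Flux = 9.
Albedo = 2*Forcing - 3  [with Forcing=-2]  = -7
SeaLevel = max(Forcing, Albedo) + 1  [with Forcing=-2, Albedo=-7]  = -1
Uptake = 2*Flux - 2*SeaLevel + 2*CO2  [with Flux=9, SeaLevel=-1, CO2=4]  = 28

28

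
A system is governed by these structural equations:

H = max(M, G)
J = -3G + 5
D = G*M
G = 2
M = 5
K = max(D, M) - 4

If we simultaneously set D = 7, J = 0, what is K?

Setting D = 7, J = 0 by intervention discards those variables' equations.
K = max(D, M) - 4  [with D=7, M=5]  = 3

3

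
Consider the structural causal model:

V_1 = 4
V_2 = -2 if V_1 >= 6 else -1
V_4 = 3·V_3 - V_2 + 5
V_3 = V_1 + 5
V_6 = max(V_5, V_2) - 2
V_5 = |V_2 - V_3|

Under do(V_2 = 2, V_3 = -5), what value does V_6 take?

Under do(V_2 = 2, V_3 = -5), each intervened variable's structural equation is replaced by its fixed value.
V_5 = |V_2 - V_3|  [with V_2=2, V_3=-5]  = 7
V_6 = max(V_5, V_2) - 2  [with V_5=7, V_2=2]  = 5

5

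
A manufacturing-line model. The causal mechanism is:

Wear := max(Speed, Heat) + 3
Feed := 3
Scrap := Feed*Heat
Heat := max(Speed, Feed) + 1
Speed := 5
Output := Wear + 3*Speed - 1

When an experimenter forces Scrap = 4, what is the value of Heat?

do(Scrap=4) replaces the equation Scrap := Feed*Heat with the constant Scrap = 4.
Heat is not downstream of the intervention, so its value is determined by the original equations.
Heat = max(Speed, Feed) + 1  [with Speed=5, Feed=3]  = 6

6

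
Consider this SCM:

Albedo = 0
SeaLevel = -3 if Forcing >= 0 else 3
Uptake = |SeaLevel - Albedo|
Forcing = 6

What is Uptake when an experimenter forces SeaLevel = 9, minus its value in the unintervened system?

6

The intervention breaks the incoming arrows to SeaLevel: SeaLevel = -3 if Forcing >= 0 else 3 no longer applies, and SeaLevel = 9.
Uptake = |SeaLevel - Albedo|  [with SeaLevel=9, Albedo=0]  = 9
Without intervention: SeaLevel = -3 if Forcing >= 0 else 3  [with Forcing=6]  = -3; Uptake = |SeaLevel - Albedo|  [with SeaLevel=-3, Albedo=0]  = 3.
Change = 9 − 3 = 6.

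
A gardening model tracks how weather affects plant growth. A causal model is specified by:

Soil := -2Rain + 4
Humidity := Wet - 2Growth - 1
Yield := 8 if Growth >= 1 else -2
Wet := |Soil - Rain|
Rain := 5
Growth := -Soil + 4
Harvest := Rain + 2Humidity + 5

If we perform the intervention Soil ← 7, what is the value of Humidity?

7

do(Soil=7) replaces the equation Soil := -2Rain + 4 with the constant Soil = 7.
Wet = |Soil - Rain|  [with Soil=7, Rain=5]  = 2
Growth = -Soil + 4  [with Soil=7]  = -3
Humidity = Wet - 2Growth - 1  [with Wet=2, Growth=-3]  = 7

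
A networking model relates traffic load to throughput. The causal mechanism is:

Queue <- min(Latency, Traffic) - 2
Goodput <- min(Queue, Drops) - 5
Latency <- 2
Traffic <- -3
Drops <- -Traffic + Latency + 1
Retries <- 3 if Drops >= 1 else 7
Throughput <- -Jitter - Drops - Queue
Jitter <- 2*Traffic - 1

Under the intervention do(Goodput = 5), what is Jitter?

-7

The intervention breaks the incoming arrows to Goodput: Goodput <- min(Queue, Drops) - 5 no longer applies, and Goodput = 5.
Jitter is not downstream of the intervention, so its value is determined by the original equations.
Jitter = 2*Traffic - 1  [with Traffic=-3]  = -7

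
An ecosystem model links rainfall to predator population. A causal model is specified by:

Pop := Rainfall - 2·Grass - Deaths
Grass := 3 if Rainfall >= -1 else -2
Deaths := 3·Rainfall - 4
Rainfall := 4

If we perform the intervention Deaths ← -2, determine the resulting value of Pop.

0

The intervention breaks the incoming arrows to Deaths: Deaths := 3·Rainfall - 4 no longer applies, and Deaths = -2.
Grass = 3 if Rainfall >= -1 else -2  [with Rainfall=4]  = 3
Pop = Rainfall - 2·Grass - Deaths  [with Rainfall=4, Grass=3, Deaths=-2]  = 0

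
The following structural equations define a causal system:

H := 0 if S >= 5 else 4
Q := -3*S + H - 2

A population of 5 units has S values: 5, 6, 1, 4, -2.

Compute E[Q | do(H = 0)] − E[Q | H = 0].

The intervention sets H=0 in all 5 units regardless of S. Recomputing Q per unit gives -17, -20, -5, -14, 4; average -10.4.
E[Q|H=0] averages over only the 2 units with H=0 (S = 5, 6): Q = -17, -20, mean -18.5.
Difference = -10.4 − (-18.5) = 8.1.

8.1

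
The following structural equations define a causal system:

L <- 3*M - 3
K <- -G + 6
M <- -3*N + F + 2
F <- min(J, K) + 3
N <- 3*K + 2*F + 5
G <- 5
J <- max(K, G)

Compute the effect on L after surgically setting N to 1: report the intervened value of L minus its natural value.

Under do(N=1), the mechanism N <- 3*K + 2*F + 5 is discarded; N is fixed at 1.
K = -G + 6  [with G=5]  = 1
J = max(K, G)  [with K=1, G=5]  = 5
F = min(J, K) + 3  [with J=5, K=1]  = 4
M = -3*N + F + 2  [with N=1, F=4]  = 3
L = 3*M - 3  [with M=3]  = 6
Without intervention: K = -G + 6  [with G=5]  = 1; J = max(K, G)  [with K=1, G=5]  = 5; F = min(J, K) + 3  [with J=5, K=1]  = 4; N = 3*K + 2*F + 5  [with K=1, F=4]  = 16; M = -3*N + F + 2  [with N=16, F=4]  = -42; L = 3*M - 3  [with M=-42]  = -129.
Change = 6 − (-129) = 135.

135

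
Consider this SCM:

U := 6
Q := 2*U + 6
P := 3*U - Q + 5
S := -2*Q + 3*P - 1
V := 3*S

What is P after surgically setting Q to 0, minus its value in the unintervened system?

18

The intervention breaks the incoming arrows to Q: Q := 2*U + 6 no longer applies, and Q = 0.
P = 3*U - Q + 5  [with U=6, Q=0]  = 23
Without intervention: Q = 2*U + 6  [with U=6]  = 18; P = 3*U - Q + 5  [with U=6, Q=18]  = 5.
Change = 23 − 5 = 18.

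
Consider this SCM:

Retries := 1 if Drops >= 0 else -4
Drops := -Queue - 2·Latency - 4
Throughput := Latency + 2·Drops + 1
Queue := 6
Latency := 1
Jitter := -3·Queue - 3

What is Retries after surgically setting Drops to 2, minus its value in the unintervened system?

The intervention breaks the incoming arrows to Drops: Drops := -Queue - 2·Latency - 4 no longer applies, and Drops = 2.
Retries = 1 if Drops >= 0 else -4  [with Drops=2]  = 1
Without intervention: Drops = -Queue - 2·Latency - 4  [with Queue=6, Latency=1]  = -12; Retries = 1 if Drops >= 0 else -4  [with Drops=-12]  = -4.
Change = 1 − (-4) = 5.

5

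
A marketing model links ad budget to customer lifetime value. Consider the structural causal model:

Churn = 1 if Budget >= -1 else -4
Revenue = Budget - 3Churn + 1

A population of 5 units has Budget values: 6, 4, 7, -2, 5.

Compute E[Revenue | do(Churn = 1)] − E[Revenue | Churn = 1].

Under do(Churn=1), Churn's equation is replaced by Churn=1 for every unit. Per-unit Revenue: 4, 2, 5, -4, 3. Mean = 2.
E[Revenue|Churn=1] averages over only the 4 units with Churn=1 (Budget = 6, 4, 7, 5): Revenue = 4, 2, 5, 3, mean 3.5.
Difference = 2 − 3.5 = -1.5.

-1.5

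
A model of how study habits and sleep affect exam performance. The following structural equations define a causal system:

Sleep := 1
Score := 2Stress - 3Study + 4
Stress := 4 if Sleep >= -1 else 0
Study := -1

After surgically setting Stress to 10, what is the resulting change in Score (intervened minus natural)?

The intervention breaks the incoming arrows to Stress: Stress := 4 if Sleep >= -1 else 0 no longer applies, and Stress = 10.
Score = 2Stress - 3Study + 4  [with Stress=10, Study=-1]  = 27
Without intervention: Stress = 4 if Sleep >= -1 else 0  [with Sleep=1]  = 4; Score = 2Stress - 3Study + 4  [with Stress=4, Study=-1]  = 15.
Change = 27 − 15 = 12.

12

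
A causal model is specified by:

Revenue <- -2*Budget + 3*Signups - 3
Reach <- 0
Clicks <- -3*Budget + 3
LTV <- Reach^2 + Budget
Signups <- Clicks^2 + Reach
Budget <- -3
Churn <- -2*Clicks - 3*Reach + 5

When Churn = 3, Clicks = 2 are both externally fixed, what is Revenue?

15

The joint intervention fixes Churn = 3, Clicks = 2, removing each variable's own equation.
Signups = Clicks^2 + Reach  [with Clicks=2, Reach=0]  = 4
Revenue = -2*Budget + 3*Signups - 3  [with Budget=-3, Signups=4]  = 15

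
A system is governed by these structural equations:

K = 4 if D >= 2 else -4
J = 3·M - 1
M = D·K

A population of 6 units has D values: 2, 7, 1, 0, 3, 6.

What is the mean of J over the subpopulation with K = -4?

-7

Conditioning on K=-4 selects the 2 unit(s) with D ∈ {1, 0}. Their J values: -13, -1. Mean = -7.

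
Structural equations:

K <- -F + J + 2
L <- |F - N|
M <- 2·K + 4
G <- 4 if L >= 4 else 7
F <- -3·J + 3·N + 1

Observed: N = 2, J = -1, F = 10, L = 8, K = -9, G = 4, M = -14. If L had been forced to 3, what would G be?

Under do(L=3), the mechanism L <- |F - N| is discarded; L is fixed at 3.
G = 4 if L >= 4 else 7  [with L=3]  = 7

7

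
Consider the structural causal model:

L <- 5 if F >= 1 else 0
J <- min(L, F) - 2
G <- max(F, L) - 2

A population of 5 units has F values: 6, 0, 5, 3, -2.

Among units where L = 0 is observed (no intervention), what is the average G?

-2

Observing L=0 restricts to units where L's equation naturally yields 0: F ∈ {0, -2}. In that subpopulation G = -2, -2, mean -2.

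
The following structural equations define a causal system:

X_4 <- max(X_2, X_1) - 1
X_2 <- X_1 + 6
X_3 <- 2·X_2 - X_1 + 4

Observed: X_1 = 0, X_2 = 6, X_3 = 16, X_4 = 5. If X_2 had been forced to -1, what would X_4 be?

Under do(X_2=-1), the mechanism X_2 <- X_1 + 6 is discarded; X_2 is fixed at -1.
X_4 = max(X_2, X_1) - 1  [with X_2=-1, X_1=0]  = -1

-1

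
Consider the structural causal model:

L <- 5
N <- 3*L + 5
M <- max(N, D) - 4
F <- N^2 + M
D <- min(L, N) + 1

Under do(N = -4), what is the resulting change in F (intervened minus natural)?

-407

do(N=-4) replaces the equation N <- 3*L + 5 with the constant N = -4.
D = min(L, N) + 1  [with L=5, N=-4]  = -3
M = max(N, D) - 4  [with N=-4, D=-3]  = -7
F = N^2 + M  [with N=-4, M=-7]  = 9
Without intervention: N = 3*L + 5  [with L=5]  = 20; D = min(L, N) + 1  [with L=5, N=20]  = 6; M = max(N, D) - 4  [with N=20, D=6]  = 16; F = N^2 + M  [with N=20, M=16]  = 416.
Change = 9 − 416 = -407.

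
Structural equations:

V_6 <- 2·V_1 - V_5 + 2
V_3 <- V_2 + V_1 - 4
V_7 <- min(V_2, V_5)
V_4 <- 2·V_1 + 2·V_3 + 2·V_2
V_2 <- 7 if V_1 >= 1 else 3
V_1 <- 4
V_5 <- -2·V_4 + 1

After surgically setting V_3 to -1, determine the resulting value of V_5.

do(V_3=-1) replaces the equation V_3 <- V_2 + V_1 - 4 with the constant V_3 = -1.
V_2 = 7 if V_1 >= 1 else 3  [with V_1=4]  = 7
V_4 = 2·V_1 + 2·V_3 + 2·V_2  [with V_1=4, V_3=-1, V_2=7]  = 20
V_5 = -2·V_4 + 1  [with V_4=20]  = -39

-39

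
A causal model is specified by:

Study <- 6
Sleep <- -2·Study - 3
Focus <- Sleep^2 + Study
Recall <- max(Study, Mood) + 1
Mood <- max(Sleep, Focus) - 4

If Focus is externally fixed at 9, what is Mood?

5

The intervention breaks the incoming arrows to Focus: Focus <- Sleep^2 + Study no longer applies, and Focus = 9.
Sleep = -2·Study - 3  [with Study=6]  = -15
Mood = max(Sleep, Focus) - 4  [with Sleep=-15, Focus=9]  = 5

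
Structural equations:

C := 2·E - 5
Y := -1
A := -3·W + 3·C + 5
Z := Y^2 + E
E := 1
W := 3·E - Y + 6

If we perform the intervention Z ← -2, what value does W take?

10

Under do(Z=-2), the mechanism Z := Y^2 + E is discarded; Z is fixed at -2.
Since W is not a descendant of the intervened variable, it is unaffected.
W = 3·E - Y + 6  [with E=1, Y=-1]  = 10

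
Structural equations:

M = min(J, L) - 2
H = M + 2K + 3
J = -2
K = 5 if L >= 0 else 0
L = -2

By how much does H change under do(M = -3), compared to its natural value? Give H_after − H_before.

1

Intervening sets M = -3 and removes its equation (M = min(J, L) - 2).
K = 5 if L >= 0 else 0  [with L=-2]  = 0
H = M + 2K + 3  [with M=-3, K=0]  = 0
Without intervention: K = 5 if L >= 0 else 0  [with L=-2]  = 0; M = min(J, L) - 2  [with J=-2, L=-2]  = -4; H = M + 2K + 3  [with M=-4, K=0]  = -1.
Change = 0 − (-1) = 1.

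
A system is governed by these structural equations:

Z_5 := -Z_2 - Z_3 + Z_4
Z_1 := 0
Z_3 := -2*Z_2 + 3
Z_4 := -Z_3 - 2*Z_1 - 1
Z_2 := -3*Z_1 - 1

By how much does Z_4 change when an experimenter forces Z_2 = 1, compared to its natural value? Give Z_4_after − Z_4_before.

Under do(Z_2=1), the mechanism Z_2 := -3*Z_1 - 1 is discarded; Z_2 is fixed at 1.
Z_3 = -2*Z_2 + 3  [with Z_2=1]  = 1
Z_4 = -Z_3 - 2*Z_1 - 1  [with Z_3=1, Z_1=0]  = -2
Without intervention: Z_2 = -3*Z_1 - 1  [with Z_1=0]  = -1; Z_3 = -2*Z_2 + 3  [with Z_2=-1]  = 5; Z_4 = -Z_3 - 2*Z_1 - 1  [with Z_3=5, Z_1=0]  = -6.
Change = -2 − (-6) = 4.

4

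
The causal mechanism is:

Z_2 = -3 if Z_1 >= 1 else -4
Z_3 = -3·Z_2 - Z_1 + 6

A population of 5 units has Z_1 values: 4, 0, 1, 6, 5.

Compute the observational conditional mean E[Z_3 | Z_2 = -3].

E[Z_3|Z_2=-3] averages over only the 4 units with Z_2=-3 (Z_1 = 4, 1, 6, 5): Z_3 = 11, 14, 9, 10, mean 11.

11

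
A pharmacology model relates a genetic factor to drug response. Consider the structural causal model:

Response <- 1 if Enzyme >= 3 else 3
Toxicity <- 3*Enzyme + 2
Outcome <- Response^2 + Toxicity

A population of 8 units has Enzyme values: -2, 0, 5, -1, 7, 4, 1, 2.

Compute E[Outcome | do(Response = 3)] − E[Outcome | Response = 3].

6

The intervention sets Response=3 in all 8 units regardless of Enzyme. Recomputing Outcome per unit gives 5, 11, 26, 8, 32, 23, 14, 17; average 17.
E[Outcome|Response=3] averages over only the 5 units with Response=3 (Enzyme = -2, 0, -1, 1, 2): Outcome = 5, 11, 8, 14, 17, mean 11.
Difference = 17 − 11 = 6.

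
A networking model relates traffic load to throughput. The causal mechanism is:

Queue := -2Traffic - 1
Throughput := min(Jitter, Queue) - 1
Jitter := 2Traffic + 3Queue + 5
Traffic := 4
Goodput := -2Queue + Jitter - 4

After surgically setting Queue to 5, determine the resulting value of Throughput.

4

Under do(Queue=5), the mechanism Queue := -2Traffic - 1 is discarded; Queue is fixed at 5.
Jitter = 2Traffic + 3Queue + 5  [with Traffic=4, Queue=5]  = 28
Throughput = min(Jitter, Queue) - 1  [with Jitter=28, Queue=5]  = 4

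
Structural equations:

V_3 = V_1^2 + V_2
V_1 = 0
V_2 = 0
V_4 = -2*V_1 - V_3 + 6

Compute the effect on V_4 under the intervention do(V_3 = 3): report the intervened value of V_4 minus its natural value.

The intervention breaks the incoming arrows to V_3: V_3 = V_1^2 + V_2 no longer applies, and V_3 = 3.
V_4 = -2*V_1 - V_3 + 6  [with V_1=0, V_3=3]  = 3
Without intervention: V_3 = V_1^2 + V_2  [with V_1=0, V_2=0]  = 0; V_4 = -2*V_1 - V_3 + 6  [with V_1=0, V_3=0]  = 6.
Change = 3 − 6 = -3.

-3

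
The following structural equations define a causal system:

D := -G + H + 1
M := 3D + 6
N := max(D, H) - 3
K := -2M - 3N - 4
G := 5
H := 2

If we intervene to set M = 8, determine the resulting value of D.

-2

do(M=8) replaces the equation M := 3D + 6 with the constant M = 8.
D is not downstream of the intervention, so its value is determined by the original equations.
D = -G + H + 1  [with G=5, H=2]  = -2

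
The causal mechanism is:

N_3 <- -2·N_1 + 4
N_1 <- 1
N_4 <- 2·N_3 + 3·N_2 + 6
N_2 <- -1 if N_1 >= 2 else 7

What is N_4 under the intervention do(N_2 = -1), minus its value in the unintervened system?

Under do(N_2=-1), the mechanism N_2 <- -1 if N_1 >= 2 else 7 is discarded; N_2 is fixed at -1.
N_3 = -2·N_1 + 4  [with N_1=1]  = 2
N_4 = 2·N_3 + 3·N_2 + 6  [with N_3=2, N_2=-1]  = 7
Without intervention: N_2 = -1 if N_1 >= 2 else 7  [with N_1=1]  = 7; N_3 = -2·N_1 + 4  [with N_1=1]  = 2; N_4 = 2·N_3 + 3·N_2 + 6  [with N_3=2, N_2=7]  = 31.
Change = 7 − 31 = -24.

-24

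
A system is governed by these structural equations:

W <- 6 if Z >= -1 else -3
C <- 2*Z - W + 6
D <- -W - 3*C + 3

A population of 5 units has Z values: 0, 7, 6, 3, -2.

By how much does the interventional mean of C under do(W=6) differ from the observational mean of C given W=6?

The intervention sets W=6 in all 5 units regardless of Z. Recomputing C per unit gives 0, 14, 12, 6, -4; average 5.6.
E[C|W=6] averages over only the 4 units with W=6 (Z = 0, 7, 6, 3): C = 0, 14, 12, 6, mean 8.
Difference = 5.6 − 8 = -2.4.

-2.4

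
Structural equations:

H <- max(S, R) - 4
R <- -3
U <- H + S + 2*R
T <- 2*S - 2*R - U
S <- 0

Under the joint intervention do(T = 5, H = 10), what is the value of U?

Under do(T = 5, H = 10), each intervened variable's structural equation is replaced by its fixed value.
U = H + S + 2*R  [with H=10, S=0, R=-3]  = 4

4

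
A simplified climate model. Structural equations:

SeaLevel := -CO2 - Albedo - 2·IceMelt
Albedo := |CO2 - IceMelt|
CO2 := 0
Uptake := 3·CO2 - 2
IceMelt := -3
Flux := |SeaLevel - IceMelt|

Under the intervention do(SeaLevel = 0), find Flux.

3

Intervening sets SeaLevel = 0 and removes its equation (SeaLevel := -CO2 - Albedo - 2·IceMelt).
Flux = |SeaLevel - IceMelt|  [with SeaLevel=0, IceMelt=-3]  = 3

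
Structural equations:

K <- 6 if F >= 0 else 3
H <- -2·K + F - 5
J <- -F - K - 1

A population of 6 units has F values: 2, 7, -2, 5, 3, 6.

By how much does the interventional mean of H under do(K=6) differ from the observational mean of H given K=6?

Every unit gets K=6 under the intervention. H values become -15, -10, -19, -12, -14, -11; E[H|do(K=6)] = -13.5.
Observing K=6 restricts to units where K's equation naturally yields 6: F ∈ {2, 7, 5, 3, 6}. In that subpopulation H = -15, -10, -12, -14, -11, mean -12.4.
Difference = -13.5 − (-12.4) = -1.1.

-1.1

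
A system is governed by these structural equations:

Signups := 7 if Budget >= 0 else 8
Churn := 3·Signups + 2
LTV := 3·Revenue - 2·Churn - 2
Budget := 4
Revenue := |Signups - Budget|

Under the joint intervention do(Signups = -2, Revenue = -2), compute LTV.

Setting Signups = -2, Revenue = -2 by intervention discards those variables' equations.
Churn = 3·Signups + 2  [with Signups=-2]  = -4
LTV = 3·Revenue - 2·Churn - 2  [with Revenue=-2, Churn=-4]  = 0

0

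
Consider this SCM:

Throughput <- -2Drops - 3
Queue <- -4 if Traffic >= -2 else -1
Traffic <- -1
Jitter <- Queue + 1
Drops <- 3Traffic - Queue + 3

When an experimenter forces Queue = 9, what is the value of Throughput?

15

do(Queue=9) replaces the equation Queue <- -4 if Traffic >= -2 else -1 with the constant Queue = 9.
Drops = 3Traffic - Queue + 3  [with Traffic=-1, Queue=9]  = -9
Throughput = -2Drops - 3  [with Drops=-9]  = 15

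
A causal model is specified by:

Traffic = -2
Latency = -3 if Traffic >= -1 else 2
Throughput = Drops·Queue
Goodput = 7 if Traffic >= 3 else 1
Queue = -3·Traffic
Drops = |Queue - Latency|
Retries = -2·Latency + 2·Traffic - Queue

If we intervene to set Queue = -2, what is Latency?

2

Under do(Queue=-2), the mechanism Queue = -3·Traffic is discarded; Queue is fixed at -2.
Since Latency is not a descendant of the intervened variable, it is unaffected.
Latency = -3 if Traffic >= -1 else 2  [with Traffic=-2]  = 2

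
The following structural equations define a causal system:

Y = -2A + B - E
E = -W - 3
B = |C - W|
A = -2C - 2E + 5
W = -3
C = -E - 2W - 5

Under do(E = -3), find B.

do(E=-3) replaces the equation E = -W - 3 with the constant E = -3.
C = -E - 2W - 5  [with E=-3, W=-3]  = 4
B = |C - W|  [with C=4, W=-3]  = 7

7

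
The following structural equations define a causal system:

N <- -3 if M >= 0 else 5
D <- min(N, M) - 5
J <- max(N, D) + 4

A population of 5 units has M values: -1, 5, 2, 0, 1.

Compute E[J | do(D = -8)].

2.6

Every unit gets D=-8 under the intervention. J values become 9, 1, 1, 1, 1; E[J|do(D=-8)] = 2.6.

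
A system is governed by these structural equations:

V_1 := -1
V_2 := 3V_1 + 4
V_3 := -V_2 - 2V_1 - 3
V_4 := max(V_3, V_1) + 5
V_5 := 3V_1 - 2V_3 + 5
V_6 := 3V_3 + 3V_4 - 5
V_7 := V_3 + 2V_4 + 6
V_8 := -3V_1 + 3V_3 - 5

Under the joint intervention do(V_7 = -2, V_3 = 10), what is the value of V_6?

70

Setting V_7 = -2, V_3 = 10 by intervention discards those variables' equations.
V_4 = max(V_3, V_1) + 5  [with V_3=10, V_1=-1]  = 15
V_6 = 3V_3 + 3V_4 - 5  [with V_3=10, V_4=15]  = 70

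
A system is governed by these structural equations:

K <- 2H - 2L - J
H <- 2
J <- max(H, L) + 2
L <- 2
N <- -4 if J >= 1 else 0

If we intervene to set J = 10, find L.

2

Under do(J=10), the mechanism J <- max(H, L) + 2 is discarded; J is fixed at 10.
L is not downstream of the intervention, so its value is determined by the original equations.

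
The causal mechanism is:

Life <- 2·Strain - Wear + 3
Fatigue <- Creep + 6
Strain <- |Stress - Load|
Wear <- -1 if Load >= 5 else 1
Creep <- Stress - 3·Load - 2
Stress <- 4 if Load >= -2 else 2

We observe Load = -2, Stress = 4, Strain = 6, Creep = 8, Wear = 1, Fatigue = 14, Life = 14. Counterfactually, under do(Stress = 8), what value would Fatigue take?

18

Under do(Stress=8), the mechanism Stress <- 4 if Load >= -2 else 2 is discarded; Stress is fixed at 8.
Creep = Stress - 3·Load - 2  [with Stress=8, Load=-2]  = 12
Fatigue = Creep + 6  [with Creep=12]  = 18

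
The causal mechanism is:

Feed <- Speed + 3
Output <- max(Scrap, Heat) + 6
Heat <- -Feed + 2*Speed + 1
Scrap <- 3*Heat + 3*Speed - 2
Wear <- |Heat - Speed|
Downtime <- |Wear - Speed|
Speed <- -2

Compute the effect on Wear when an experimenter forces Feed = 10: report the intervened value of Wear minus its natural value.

Under do(Feed=10), the mechanism Feed <- Speed + 3 is discarded; Feed is fixed at 10.
Heat = -Feed + 2*Speed + 1  [with Feed=10, Speed=-2]  = -13
Wear = |Heat - Speed|  [with Heat=-13, Speed=-2]  = 11
Without intervention: Feed = Speed + 3  [with Speed=-2]  = 1; Heat = -Feed + 2*Speed + 1  [with Feed=1, Speed=-2]  = -4; Wear = |Heat - Speed|  [with Heat=-4, Speed=-2]  = 2.
Change = 11 − 2 = 9.

9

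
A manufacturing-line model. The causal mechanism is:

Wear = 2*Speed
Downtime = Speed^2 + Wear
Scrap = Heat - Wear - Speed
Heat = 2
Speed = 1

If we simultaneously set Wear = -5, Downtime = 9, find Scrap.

The joint intervention fixes Wear = -5, Downtime = 9, removing each variable's own equation.
Scrap = Heat - Wear - Speed  [with Heat=2, Wear=-5, Speed=1]  = 6

6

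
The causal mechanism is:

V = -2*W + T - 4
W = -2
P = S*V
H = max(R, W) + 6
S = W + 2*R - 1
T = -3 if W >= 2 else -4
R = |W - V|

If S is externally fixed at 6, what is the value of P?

Under do(S=6), the mechanism S = W + 2*R - 1 is discarded; S is fixed at 6.
T = -3 if W >= 2 else -4  [with W=-2]  = -4
V = -2*W + T - 4  [with W=-2, T=-4]  = -4
P = S*V  [with S=6, V=-4]  = -24

-24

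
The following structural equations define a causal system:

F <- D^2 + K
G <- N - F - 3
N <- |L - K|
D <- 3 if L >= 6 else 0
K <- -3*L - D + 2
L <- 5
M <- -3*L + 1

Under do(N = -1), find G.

Under do(N=-1), the mechanism N <- |L - K| is discarded; N is fixed at -1.
D = 3 if L >= 6 else 0  [with L=5]  = 0
K = -3*L - D + 2  [with L=5, D=0]  = -13
F = D^2 + K  [with D=0, K=-13]  = -13
G = N - F - 3  [with N=-1, F=-13]  = 9

9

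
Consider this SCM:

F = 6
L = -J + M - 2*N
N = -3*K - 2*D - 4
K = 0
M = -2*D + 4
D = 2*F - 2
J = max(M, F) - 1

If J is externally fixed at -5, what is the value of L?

37

Under do(J=-5), the mechanism J = max(M, F) - 1 is discarded; J is fixed at -5.
D = 2*F - 2  [with F=6]  = 10
M = -2*D + 4  [with D=10]  = -16
N = -3*K - 2*D - 4  [with K=0, D=10]  = -24
L = -J + M - 2*N  [with J=-5, M=-16, N=-24]  = 37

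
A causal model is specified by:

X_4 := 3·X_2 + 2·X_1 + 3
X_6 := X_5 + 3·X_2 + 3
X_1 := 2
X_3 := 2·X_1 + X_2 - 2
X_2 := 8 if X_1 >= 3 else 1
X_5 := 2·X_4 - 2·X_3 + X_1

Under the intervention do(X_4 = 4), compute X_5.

4

Intervening sets X_4 = 4 and removes its equation (X_4 := 3·X_2 + 2·X_1 + 3).
X_2 = 8 if X_1 >= 3 else 1  [with X_1=2]  = 1
X_3 = 2·X_1 + X_2 - 2  [with X_1=2, X_2=1]  = 3
X_5 = 2·X_4 - 2·X_3 + X_1  [with X_4=4, X_3=3, X_1=2]  = 4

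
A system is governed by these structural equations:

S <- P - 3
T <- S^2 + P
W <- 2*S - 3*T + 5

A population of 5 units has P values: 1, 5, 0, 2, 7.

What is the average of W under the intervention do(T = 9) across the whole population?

Every unit gets T=9 under the intervention. W values become -26, -18, -28, -24, -14; E[W|do(T=9)] = -22.

-22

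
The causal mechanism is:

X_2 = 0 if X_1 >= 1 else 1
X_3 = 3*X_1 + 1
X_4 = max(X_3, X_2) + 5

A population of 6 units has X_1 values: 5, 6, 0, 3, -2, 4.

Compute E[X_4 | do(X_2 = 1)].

15

The intervention sets X_2=1 in all 6 units regardless of X_1. Recomputing X_4 per unit gives 21, 24, 6, 15, 6, 18; average 15.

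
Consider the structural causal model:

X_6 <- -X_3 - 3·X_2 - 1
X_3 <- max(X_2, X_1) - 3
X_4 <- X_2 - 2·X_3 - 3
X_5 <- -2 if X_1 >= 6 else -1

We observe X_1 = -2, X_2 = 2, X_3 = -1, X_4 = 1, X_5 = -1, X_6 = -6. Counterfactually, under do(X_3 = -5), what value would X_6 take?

-2

The intervention breaks the incoming arrows to X_3: X_3 <- max(X_2, X_1) - 3 no longer applies, and X_3 = -5.
X_6 = -X_3 - 3·X_2 - 1  [with X_3=-5, X_2=2]  = -2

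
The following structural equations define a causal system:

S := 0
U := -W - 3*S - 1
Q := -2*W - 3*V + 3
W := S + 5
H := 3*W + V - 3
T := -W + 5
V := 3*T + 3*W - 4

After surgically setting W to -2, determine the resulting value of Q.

Under do(W=-2), the mechanism W := S + 5 is discarded; W is fixed at -2.
T = -W + 5  [with W=-2]  = 7
V = 3*T + 3*W - 4  [with T=7, W=-2]  = 11
Q = -2*W - 3*V + 3  [with W=-2, V=11]  = -26

-26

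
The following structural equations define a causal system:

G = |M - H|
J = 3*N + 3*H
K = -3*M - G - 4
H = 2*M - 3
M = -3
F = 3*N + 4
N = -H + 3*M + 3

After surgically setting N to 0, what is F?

4

The intervention breaks the incoming arrows to N: N = -H + 3*M + 3 no longer applies, and N = 0.
F = 3*N + 4  [with N=0]  = 4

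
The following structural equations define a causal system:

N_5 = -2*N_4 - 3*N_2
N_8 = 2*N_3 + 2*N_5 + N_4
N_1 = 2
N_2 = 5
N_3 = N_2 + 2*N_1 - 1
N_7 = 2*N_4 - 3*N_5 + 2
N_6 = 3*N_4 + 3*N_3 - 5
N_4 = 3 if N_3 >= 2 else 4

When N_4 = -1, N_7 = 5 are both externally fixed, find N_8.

Setting N_4 = -1, N_7 = 5 by intervention discards those variables' equations.
N_3 = N_2 + 2*N_1 - 1  [with N_2=5, N_1=2]  = 8
N_5 = -2*N_4 - 3*N_2  [with N_4=-1, N_2=5]  = -13
N_8 = 2*N_3 + 2*N_5 + N_4  [with N_3=8, N_5=-13, N_4=-1]  = -11

-11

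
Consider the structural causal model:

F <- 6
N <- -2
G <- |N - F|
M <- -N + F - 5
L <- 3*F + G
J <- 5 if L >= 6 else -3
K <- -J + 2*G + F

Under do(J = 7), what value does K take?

Intervening sets J = 7 and removes its equation (J <- 5 if L >= 6 else -3).
G = |N - F|  [with N=-2, F=6]  = 8
K = -J + 2*G + F  [with J=7, G=8, F=6]  = 15

15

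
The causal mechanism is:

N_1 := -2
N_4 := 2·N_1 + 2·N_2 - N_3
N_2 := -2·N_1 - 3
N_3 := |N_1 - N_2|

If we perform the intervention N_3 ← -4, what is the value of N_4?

2

The intervention breaks the incoming arrows to N_3: N_3 := |N_1 - N_2| no longer applies, and N_3 = -4.
N_2 = -2·N_1 - 3  [with N_1=-2]  = 1
N_4 = 2·N_1 + 2·N_2 - N_3  [with N_1=-2, N_2=1, N_3=-4]  = 2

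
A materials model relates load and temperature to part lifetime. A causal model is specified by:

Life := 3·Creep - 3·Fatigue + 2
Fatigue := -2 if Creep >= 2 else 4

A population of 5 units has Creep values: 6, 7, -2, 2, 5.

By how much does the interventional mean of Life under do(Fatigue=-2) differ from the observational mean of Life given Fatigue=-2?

-4.2

Every unit gets Fatigue=-2 under the intervention. Life values become 26, 29, 2, 14, 23; E[Life|do(Fatigue=-2)] = 18.8.
E[Life|Fatigue=-2] averages over only the 4 units with Fatigue=-2 (Creep = 6, 7, 2, 5): Life = 26, 29, 14, 23, mean 23.
Difference = 18.8 − 23 = -4.2.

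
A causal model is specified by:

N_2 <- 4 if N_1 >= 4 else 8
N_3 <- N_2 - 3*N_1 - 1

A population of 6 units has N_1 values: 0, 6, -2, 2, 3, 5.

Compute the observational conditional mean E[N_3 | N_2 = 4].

-13.5

Observing N_2=4 restricts to units where N_2's equation naturally yields 4: N_1 ∈ {6, 5}. In that subpopulation N_3 = -15, -12, mean -13.5.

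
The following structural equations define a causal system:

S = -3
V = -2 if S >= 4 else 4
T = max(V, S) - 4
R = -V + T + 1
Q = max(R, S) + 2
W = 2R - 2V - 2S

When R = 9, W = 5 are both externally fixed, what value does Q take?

Setting R = 9, W = 5 by intervention discards those variables' equations.
Q = max(R, S) + 2  [with R=9, S=-3]  = 11

11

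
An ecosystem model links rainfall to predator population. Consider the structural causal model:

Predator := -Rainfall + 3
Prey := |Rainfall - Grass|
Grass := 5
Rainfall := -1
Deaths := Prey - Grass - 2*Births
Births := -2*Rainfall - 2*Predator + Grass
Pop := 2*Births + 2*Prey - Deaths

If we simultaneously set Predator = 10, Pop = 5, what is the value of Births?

-13

Setting Predator = 10, Pop = 5 by intervention discards those variables' equations.
Births = -2*Rainfall - 2*Predator + Grass  [with Rainfall=-1, Predator=10, Grass=5]  = -13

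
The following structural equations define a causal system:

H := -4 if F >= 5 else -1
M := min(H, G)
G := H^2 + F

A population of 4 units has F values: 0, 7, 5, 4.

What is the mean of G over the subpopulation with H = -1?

3

E[G|H=-1] averages over only the 2 units with H=-1 (F = 0, 4): G = 1, 5, mean 3.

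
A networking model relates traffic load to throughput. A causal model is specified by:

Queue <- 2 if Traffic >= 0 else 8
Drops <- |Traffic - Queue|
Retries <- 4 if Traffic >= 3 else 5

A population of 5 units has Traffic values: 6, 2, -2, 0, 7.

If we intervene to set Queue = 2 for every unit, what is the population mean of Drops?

Every unit gets Queue=2 under the intervention. Drops values become 4, 0, 4, 2, 5; E[Drops|do(Queue=2)] = 3.

3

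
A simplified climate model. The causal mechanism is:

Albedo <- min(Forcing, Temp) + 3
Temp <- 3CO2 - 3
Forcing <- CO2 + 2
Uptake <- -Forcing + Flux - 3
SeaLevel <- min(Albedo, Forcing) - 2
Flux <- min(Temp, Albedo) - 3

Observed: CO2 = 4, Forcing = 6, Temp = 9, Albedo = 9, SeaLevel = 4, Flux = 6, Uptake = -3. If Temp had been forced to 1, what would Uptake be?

-11

The intervention breaks the incoming arrows to Temp: Temp <- 3CO2 - 3 no longer applies, and Temp = 1.
Forcing = CO2 + 2  [with CO2=4]  = 6
Albedo = min(Forcing, Temp) + 3  [with Forcing=6, Temp=1]  = 4
Flux = min(Temp, Albedo) - 3  [with Temp=1, Albedo=4]  = -2
Uptake = -Forcing + Flux - 3  [with Forcing=6, Flux=-2]  = -11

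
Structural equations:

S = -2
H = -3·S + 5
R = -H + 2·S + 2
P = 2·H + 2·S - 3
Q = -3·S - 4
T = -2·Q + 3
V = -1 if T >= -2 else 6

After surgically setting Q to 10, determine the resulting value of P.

The intervention breaks the incoming arrows to Q: Q = -3·S - 4 no longer applies, and Q = 10.
Since P is not a descendant of the intervened variable, it is unaffected.
H = -3·S + 5  [with S=-2]  = 11
P = 2·H + 2·S - 3  [with H=11, S=-2]  = 15

15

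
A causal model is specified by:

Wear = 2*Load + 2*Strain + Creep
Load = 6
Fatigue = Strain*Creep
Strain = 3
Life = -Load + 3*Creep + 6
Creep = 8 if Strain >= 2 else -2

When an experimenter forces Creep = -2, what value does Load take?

6

Under do(Creep=-2), the mechanism Creep = 8 if Strain >= 2 else -2 is discarded; Creep is fixed at -2.
Load is not downstream of the intervention, so its value is determined by the original equations.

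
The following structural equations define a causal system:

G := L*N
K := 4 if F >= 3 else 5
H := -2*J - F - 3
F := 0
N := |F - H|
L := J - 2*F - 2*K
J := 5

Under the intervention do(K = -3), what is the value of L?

The intervention breaks the incoming arrows to K: K := 4 if F >= 3 else 5 no longer applies, and K = -3.
L = J - 2*F - 2*K  [with J=5, F=0, K=-3]  = 11

11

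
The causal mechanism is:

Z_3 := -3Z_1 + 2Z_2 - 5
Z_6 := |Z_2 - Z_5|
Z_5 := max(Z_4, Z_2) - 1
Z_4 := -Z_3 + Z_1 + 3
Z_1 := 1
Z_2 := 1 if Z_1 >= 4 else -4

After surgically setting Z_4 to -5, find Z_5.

Intervening sets Z_4 = -5 and removes its equation (Z_4 := -Z_3 + Z_1 + 3).
Z_2 = 1 if Z_1 >= 4 else -4  [with Z_1=1]  = -4
Z_5 = max(Z_4, Z_2) - 1  [with Z_4=-5, Z_2=-4]  = -5

-5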